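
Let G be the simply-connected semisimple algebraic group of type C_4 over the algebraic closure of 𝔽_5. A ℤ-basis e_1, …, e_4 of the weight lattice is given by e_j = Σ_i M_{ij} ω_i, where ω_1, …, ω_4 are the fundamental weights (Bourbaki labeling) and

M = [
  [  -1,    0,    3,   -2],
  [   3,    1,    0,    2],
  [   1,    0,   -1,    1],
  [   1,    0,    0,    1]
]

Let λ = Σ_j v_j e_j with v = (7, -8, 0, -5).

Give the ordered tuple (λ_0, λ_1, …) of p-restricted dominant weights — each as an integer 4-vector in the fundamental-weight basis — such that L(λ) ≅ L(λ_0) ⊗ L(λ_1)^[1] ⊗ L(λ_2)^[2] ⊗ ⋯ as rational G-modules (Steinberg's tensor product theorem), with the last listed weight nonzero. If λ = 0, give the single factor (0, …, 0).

Converting to the ω-basis (c_i = row i of M dotted with v = (7, -8, 0, -5)):
  c_1 = -1*7 + 0*-8 + 3*0 + -2*-5 = 3
  c_2 = 3*7 + 1*-8 + 0*0 + 2*-5 = 3
  c_3 = 1*7 + 0*-8 + -1*0 + 1*-5 = 2
  c_4 = 1*7 + 0*-8 + 0*0 + 1*-5 = 2
p = 5; digits c_i = Σ_j d_{ij}·5^j, 0 ≤ d_{ij} < 5:
  c_1 = 3 = 3·5^0
  c_2 = 3 = 3·5^0
  c_3 = 2 = 2·5^0
  c_4 = 2 = 2·5^0
Factor λ_0 = (3, 3, 2, 2)

((3, 3, 2, 2),)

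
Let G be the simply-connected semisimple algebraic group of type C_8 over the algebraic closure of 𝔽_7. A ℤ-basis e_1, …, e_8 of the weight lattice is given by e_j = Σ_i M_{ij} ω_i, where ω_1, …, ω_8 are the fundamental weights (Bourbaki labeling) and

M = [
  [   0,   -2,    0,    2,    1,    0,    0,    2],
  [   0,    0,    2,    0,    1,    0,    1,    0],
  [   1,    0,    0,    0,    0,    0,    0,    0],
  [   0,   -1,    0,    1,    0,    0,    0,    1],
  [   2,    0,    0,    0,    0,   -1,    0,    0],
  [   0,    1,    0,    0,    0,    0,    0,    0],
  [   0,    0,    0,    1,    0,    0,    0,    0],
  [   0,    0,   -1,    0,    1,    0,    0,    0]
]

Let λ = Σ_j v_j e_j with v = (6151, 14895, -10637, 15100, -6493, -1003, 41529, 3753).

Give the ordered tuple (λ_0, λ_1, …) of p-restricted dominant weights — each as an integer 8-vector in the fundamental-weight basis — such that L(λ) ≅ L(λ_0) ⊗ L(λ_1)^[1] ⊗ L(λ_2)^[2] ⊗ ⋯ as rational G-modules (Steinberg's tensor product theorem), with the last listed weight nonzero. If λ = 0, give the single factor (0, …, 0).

((2, 0, 5, 3, 5, 6, 1, 0), (0, 6, 3, 5, 3, 6, 1, 4), (1, 0, 6, 3, 5, 2, 0, 0), (4, 5, 3, 4, 3, 1, 2, 5), (0, 5, 2, 1, 5, 6, 6, 1))

Change of basis e → ω: c = M·v where v = (6151, 14895, -10637, 15100, -6493, -1003, 41529, 3753):
  c_1 = 0·6151 + (-2)·(14895) + (0)·(-10637) + 2·15100 + (1)·(-6493) + (0)·(-1003) + 0·41529 + 2·3753 = 1423
  c_2 = 0·6151 + 0·14895 + (2)·(-10637) + 0·15100 + (1)·(-6493) + (0)·(-1003) + 1·41529 + 0·3753 = 13762
  c_3 = 1·6151 + 0·14895 + (0)·(-10637) + 0·15100 + (0)·(-6493) + (0)·(-1003) + 0·41529 + 0·3753 = 6151
  c_4 = 0·6151 + (-1)·(14895) + (0)·(-10637) + 1·15100 + (0)·(-6493) + (0)·(-1003) + 0·41529 + 1·3753 = 3958
  c_5 = 2·6151 + 0·14895 + (0)·(-10637) + 0·15100 + (0)·(-6493) + (-1)·(-1003) + 0·41529 + 0·3753 = 13305
  c_6 = 0·6151 + 1·14895 + (0)·(-10637) + 0·15100 + (0)·(-6493) + (0)·(-1003) + 0·41529 + 0·3753 = 14895
  c_7 = 0·6151 + 0·14895 + (0)·(-10637) + 1·15100 + (0)·(-6493) + (0)·(-1003) + 0·41529 + 0·3753 = 15100
  c_8 = 0·6151 + 0·14895 + (-1)·(-10637) + 0·15100 + (1)·(-6493) + (0)·(-1003) + 0·41529 + 0·3753 = 4144
Writing each c_i in base p = 7:
  c_1 = 1423 = 2·7^0 + 0·7^1 + 1·7^2 + 4·7^3
  c_2 = 13762 = 0·7^0 + 6·7^1 + 0·7^2 + 5·7^3 + 5·7^4
  c_3 = 6151 = 5·7^0 + 3·7^1 + 6·7^2 + 3·7^3 + 2·7^4
  c_4 = 3958 = 3·7^0 + 5·7^1 + 3·7^2 + 4·7^3 + 1·7^4
  c_5 = 13305 = 5·7^0 + 3·7^1 + 5·7^2 + 3·7^3 + 5·7^4
  c_6 = 14895 = 6·7^0 + 6·7^1 + 2·7^2 + 1·7^3 + 6·7^4
  c_7 = 15100 = 1·7^0 + 1·7^1 + 0·7^2 + 2·7^3 + 6·7^4
  c_8 = 4144 = 0·7^0 + 4·7^1 + 0·7^2 + 5·7^3 + 1·7^4
Factor λ_0 = (2, 0, 5, 3, 5, 6, 1, 0)
Factor λ_1 = (0, 6, 3, 5, 3, 6, 1, 4)
Factor λ_2 = (1, 0, 6, 3, 5, 2, 0, 0)
Factor λ_3 = (4, 5, 3, 4, 3, 1, 2, 5)
Factor λ_4 = (0, 5, 2, 1, 5, 6, 6, 1)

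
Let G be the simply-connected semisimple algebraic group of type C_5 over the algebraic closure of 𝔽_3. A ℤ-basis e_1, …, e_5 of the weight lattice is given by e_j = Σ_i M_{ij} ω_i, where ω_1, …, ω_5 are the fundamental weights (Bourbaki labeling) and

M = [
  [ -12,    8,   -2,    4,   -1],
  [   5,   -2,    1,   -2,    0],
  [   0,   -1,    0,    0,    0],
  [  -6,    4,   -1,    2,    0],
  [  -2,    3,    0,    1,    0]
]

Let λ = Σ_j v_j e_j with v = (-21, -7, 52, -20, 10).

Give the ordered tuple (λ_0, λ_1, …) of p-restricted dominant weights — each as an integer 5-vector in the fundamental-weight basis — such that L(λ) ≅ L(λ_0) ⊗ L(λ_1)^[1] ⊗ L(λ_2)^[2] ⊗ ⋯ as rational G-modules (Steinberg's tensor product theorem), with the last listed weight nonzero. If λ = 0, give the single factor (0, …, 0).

Converting to the ω-basis (c_i = row i of M dotted with v = (-21, -7, 52, -20, 10)):
  c_1 = (-12)·(-21) + (8)·(-7) + (-2)·(52) + (4)·(-20) + (-1)·(10) = 2
  c_2 = (5)·(-21) + (-2)·(-7) + (1)·(52) + (-2)·(-20) + (0)·(10) = 1
  c_3 = (0)·(-21) + (-1)·(-7) + (0)·(52) + (0)·(-20) + (0)·(10) = 7
  c_4 = (-6)·(-21) + (4)·(-7) + (-1)·(52) + (2)·(-20) + (0)·(10) = 6
  c_5 = (-2)·(-21) + (3)·(-7) + (0)·(52) + (1)·(-20) + (0)·(10) = 1
Base-3 expansion of each c_i:
  c_1 = 2 = 2·3^0
  c_2 = 1 = 1·3^0
  c_3 = 7 = 1·3^0 + 2·3^1
  c_4 = 6 = 0·3^0 + 2·3^1
  c_5 = 1 = 1·3^0
Factor λ_0 = (2, 1, 1, 0, 1)
Factor λ_1 = (0, 0, 2, 2, 0)

((2, 1, 1, 0, 1), (0, 0, 2, 2, 0))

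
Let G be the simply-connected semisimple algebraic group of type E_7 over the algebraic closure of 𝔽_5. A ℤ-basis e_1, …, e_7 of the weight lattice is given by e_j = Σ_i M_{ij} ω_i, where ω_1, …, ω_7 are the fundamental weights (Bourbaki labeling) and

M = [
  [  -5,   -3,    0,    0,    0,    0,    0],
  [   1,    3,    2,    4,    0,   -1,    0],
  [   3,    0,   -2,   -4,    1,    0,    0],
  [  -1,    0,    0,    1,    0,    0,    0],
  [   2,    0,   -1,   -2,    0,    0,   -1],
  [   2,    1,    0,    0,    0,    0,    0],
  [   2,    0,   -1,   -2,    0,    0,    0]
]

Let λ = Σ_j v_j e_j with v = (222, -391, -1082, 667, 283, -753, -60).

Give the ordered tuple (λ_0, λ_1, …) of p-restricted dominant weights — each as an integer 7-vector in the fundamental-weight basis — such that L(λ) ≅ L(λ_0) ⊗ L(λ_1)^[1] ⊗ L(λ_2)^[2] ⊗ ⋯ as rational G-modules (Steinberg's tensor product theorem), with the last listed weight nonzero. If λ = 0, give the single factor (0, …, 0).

((3, 1, 0, 0, 2, 3, 2), (2, 1, 4, 4, 0, 0, 3), (2, 2, 2, 2, 0, 2, 2), (0, 2, 3, 3, 2, 0, 1))

ω-coordinates c = M·v, v = (222, -391, -1082, 667, 283, -753, -60):
  c_1 = (-5)·(222) + (-3)·(-391) + (0)·(-1082) + 0·667 + 0·283 + (0)·(-753) + (0)·(-60) = 63
  c_2 = 1·222 + (3)·(-391) + (2)·(-1082) + 4·667 + 0·283 + (-1)·(-753) + (0)·(-60) = 306
  c_3 = 3·222 + (0)·(-391) + (-2)·(-1082) + (-4)·(667) + 1·283 + (0)·(-753) + (0)·(-60) = 445
  c_4 = (-1)·(222) + (0)·(-391) + (0)·(-1082) + 1·667 + 0·283 + (0)·(-753) + (0)·(-60) = 445
  c_5 = 2·222 + (0)·(-391) + (-1)·(-1082) + (-2)·(667) + 0·283 + (0)·(-753) + (-1)·(-60) = 252
  c_6 = 2·222 + (1)·(-391) + (0)·(-1082) + 0·667 + 0·283 + (0)·(-753) + (0)·(-60) = 53
  c_7 = 2·222 + (0)·(-391) + (-1)·(-1082) + (-2)·(667) + 0·283 + (0)·(-753) + (0)·(-60) = 192
Base-5 expansion of each c_i:
  c_1 = 63 = 3·5^0 + 2·5^1 + 2·5^2
  c_2 = 306 = 1·5^0 + 1·5^1 + 2·5^2 + 2·5^3
  c_3 = 445 = 0·5^0 + 4·5^1 + 2·5^2 + 3·5^3
  c_4 = 445 = 0·5^0 + 4·5^1 + 2·5^2 + 3·5^3
  c_5 = 252 = 2·5^0 + 0·5^1 + 0·5^2 + 2·5^3
  c_6 = 53 = 3·5^0 + 0·5^1 + 2·5^2
  c_7 = 192 = 2·5^0 + 3·5^1 + 2·5^2 + 1·5^3
Factor λ_0 = (3, 1, 0, 0, 2, 3, 2)
Factor λ_1 = (2, 1, 4, 4, 0, 0, 3)
Factor λ_2 = (2, 2, 2, 2, 0, 2, 2)
Factor λ_3 = (0, 2, 3, 3, 2, 0, 1)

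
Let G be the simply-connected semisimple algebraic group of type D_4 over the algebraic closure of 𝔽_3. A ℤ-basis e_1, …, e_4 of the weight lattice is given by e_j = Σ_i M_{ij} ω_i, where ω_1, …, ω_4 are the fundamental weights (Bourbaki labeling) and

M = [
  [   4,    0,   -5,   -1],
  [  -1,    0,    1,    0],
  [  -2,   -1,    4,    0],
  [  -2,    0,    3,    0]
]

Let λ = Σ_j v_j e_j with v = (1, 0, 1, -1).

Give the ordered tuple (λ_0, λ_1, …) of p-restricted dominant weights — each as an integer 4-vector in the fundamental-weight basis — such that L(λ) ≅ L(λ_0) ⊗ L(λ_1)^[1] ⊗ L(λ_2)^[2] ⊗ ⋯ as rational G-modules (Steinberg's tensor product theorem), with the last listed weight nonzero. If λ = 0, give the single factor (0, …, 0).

Compute c_i = Σ_j M_{ij} v_j with v = (1, 0, 1, -1):
  c_1 = (4)·(1) + (0)·(0) + (-5)·(1) + (-1)·(-1) = 0
  c_2 = (-1)·(1) + (0)·(0) + (1)·(1) + (0)·(-1) = 0
  c_3 = (-2)·(1) + (-1)·(0) + (4)·(1) + (0)·(-1) = 2
  c_4 = (-2)·(1) + (0)·(0) + (3)·(1) + (0)·(-1) = 1
p = 3; digits c_i = Σ_j d_{ij}·3^j, 0 ≤ d_{ij} < 3:
  c_1 = 0
  c_2 = 0
  c_3 = 2 = 2·3^0
  c_4 = 1 = 1·3^0
Factor λ_0 = (0, 0, 2, 1)

((0, 0, 2, 1),)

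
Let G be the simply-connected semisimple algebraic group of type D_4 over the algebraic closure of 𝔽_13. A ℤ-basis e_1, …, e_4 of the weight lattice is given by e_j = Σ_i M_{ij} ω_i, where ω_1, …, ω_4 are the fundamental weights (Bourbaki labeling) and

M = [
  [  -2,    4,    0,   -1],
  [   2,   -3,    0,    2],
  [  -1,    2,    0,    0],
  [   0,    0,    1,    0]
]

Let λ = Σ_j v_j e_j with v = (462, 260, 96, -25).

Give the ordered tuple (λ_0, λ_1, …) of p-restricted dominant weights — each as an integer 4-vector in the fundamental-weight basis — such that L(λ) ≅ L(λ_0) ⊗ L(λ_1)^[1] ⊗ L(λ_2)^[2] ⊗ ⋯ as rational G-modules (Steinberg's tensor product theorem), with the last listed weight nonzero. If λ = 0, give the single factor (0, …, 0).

((11, 3, 6, 5), (10, 7, 4, 7))

Change of basis e → ω: c = M·v where v = (462, 260, 96, -25):
  c_1 = -2*462 + 4*260 + 0*96 + -1*-25 = 141
  c_2 = 2*462 + -3*260 + 0*96 + 2*-25 = 94
  c_3 = -1*462 + 2*260 + 0*96 + 0*-25 = 58
  c_4 = 0*462 + 0*260 + 1*96 + 0*-25 = 96
p = 13; digits c_i = Σ_j d_{ij}·13^j, 0 ≤ d_{ij} < 13:
  c_1 = 141 = 11·13^0 + 10·13^1
  c_2 = 94 = 3·13^0 + 7·13^1
  c_3 = 58 = 6·13^0 + 4·13^1
  c_4 = 96 = 5·13^0 + 7·13^1
p-restricted factor λ_0 = (11, 3, 6, 5)
p-restricted factor λ_1 = (10, 7, 4, 7)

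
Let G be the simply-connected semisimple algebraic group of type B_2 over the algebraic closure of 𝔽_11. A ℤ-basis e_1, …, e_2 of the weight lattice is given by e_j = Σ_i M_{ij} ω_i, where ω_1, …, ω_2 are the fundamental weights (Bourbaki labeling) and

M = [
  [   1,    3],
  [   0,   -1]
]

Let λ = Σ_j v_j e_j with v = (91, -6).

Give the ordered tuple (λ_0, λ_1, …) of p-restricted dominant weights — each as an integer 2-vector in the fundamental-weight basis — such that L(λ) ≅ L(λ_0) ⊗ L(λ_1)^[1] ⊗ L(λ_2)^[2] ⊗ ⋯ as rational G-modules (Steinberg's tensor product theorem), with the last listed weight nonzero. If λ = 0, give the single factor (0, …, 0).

Compute c_i = Σ_j M_{ij} v_j with v = (91, -6):
  c_1 = (1)·(91) + (3)·(-6) = 73
  c_2 = (0)·(91) + (-1)·(-6) = 6
Base-11 expansion of each c_i:
  c_1 = 73 = 7·11^0 + 6·11^1
  c_2 = 6 = 6·11^0
Factor λ_0 = (7, 6)
Factor λ_1 = (6, 0)

((7, 6), (6, 0))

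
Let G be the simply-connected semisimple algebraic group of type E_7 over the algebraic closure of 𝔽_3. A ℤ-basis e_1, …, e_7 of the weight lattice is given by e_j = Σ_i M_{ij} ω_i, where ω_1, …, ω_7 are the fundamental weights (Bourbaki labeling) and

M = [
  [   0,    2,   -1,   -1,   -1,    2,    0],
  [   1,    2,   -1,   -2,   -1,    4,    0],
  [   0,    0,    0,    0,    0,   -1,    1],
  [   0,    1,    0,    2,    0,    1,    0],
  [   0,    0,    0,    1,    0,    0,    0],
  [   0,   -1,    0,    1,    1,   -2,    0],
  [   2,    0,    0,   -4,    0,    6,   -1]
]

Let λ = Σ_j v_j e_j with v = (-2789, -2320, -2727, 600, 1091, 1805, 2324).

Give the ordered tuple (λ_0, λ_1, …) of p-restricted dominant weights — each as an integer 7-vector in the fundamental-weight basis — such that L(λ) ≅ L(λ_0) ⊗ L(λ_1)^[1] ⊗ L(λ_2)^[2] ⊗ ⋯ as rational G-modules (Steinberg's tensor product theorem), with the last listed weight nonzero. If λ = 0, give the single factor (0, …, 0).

Compute c_i = Σ_j M_{ij} v_j with v = (-2789, -2320, -2727, 600, 1091, 1805, 2324):
  c_1 = (0)·(-2789) + (2)·(-2320) + (-1)·(-2727) + (-1)·(600) + (-1)·(1091) + (2)·(1805) + (0)·(2324) = 6
  c_2 = (1)·(-2789) + (2)·(-2320) + (-1)·(-2727) + (-2)·(600) + (-1)·(1091) + (4)·(1805) + (0)·(2324) = 227
  c_3 = (0)·(-2789) + (0)·(-2320) + (0)·(-2727) + (0)·(600) + (0)·(1091) + (-1)·(1805) + (1)·(2324) = 519
  c_4 = (0)·(-2789) + (1)·(-2320) + (0)·(-2727) + (2)·(600) + (0)·(1091) + (1)·(1805) + (0)·(2324) = 685
  c_5 = (0)·(-2789) + (0)·(-2320) + (0)·(-2727) + (1)·(600) + (0)·(1091) + (0)·(1805) + (0)·(2324) = 600
  c_6 = (0)·(-2789) + (-1)·(-2320) + (0)·(-2727) + (1)·(600) + (1)·(1091) + (-2)·(1805) + (0)·(2324) = 401
  c_7 = (2)·(-2789) + (0)·(-2320) + (0)·(-2727) + (-4)·(600) + (0)·(1091) + (6)·(1805) + (-1)·(2324) = 528
Expand coordinatewise in base 3:
  c_1 = 6 = 0·3^0 + 2·3^1
  c_2 = 227 = 2·3^0 + 0·3^1 + 1·3^2 + 2·3^3 + 2·3^4
  c_3 = 519 = 0·3^0 + 2·3^1 + 0·3^2 + 1·3^3 + 0·3^4 + 2·3^5
  c_4 = 685 = 1·3^0 + 0·3^1 + 1·3^2 + 1·3^3 + 2·3^4 + 2·3^5
  c_5 = 600 = 0·3^0 + 2·3^1 + 0·3^2 + 1·3^3 + 1·3^4 + 2·3^5
  c_6 = 401 = 2·3^0 + 1·3^1 + 2·3^2 + 2·3^3 + 1·3^4 + 1·3^5
  c_7 = 528 = 0·3^0 + 2·3^1 + 1·3^2 + 1·3^3 + 0·3^4 + 2·3^5
p-restricted factor λ_0 = (0, 2, 0, 1, 0, 2, 0)
p-restricted factor λ_1 = (2, 0, 2, 0, 2, 1, 2)
p-restricted factor λ_2 = (0, 1, 0, 1, 0, 2, 1)
p-restricted factor λ_3 = (0, 2, 1, 1, 1, 2, 1)
p-restricted factor λ_4 = (0, 2, 0, 2, 1, 1, 0)
p-restricted factor λ_5 = (0, 0, 2, 2, 2, 1, 2)

((0, 2, 0, 1, 0, 2, 0), (2, 0, 2, 0, 2, 1, 2), (0, 1, 0, 1, 0, 2, 1), (0, 2, 1, 1, 1, 2, 1), (0, 2, 0, 2, 1, 1, 0), (0, 0, 2, 2, 2, 1, 2))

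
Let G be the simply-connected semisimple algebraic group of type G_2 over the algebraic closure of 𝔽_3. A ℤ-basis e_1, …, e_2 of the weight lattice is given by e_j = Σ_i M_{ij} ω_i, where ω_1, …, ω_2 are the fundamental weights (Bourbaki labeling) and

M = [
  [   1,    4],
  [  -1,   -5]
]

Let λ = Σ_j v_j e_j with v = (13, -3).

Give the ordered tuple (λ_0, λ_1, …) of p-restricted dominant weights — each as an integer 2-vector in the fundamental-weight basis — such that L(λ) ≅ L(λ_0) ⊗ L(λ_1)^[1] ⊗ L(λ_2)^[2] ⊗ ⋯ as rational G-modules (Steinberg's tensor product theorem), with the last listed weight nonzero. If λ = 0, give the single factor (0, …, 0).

Compute c_i = Σ_j M_{ij} v_j with v = (13, -3):
  c_1 = 1·13 + (4)·(-3) = 1
  c_2 = (-1)·(13) + (-5)·(-3) = 2
Expand coordinatewise in base 3:
  c_1 = 1 = 1·3^0
  c_2 = 2 = 2·3^0
λ_0 = (1, 2)

((1, 2),)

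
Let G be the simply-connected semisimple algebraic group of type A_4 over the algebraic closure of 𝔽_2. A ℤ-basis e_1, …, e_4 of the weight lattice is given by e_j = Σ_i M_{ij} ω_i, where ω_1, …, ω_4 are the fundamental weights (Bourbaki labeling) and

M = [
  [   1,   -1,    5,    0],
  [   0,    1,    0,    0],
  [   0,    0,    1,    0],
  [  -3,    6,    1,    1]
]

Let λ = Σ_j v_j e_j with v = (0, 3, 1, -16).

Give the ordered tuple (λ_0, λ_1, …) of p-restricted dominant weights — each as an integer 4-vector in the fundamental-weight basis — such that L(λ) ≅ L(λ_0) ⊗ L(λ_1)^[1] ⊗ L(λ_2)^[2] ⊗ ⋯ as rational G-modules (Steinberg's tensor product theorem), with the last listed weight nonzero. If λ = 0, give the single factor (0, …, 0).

Compute c_i = Σ_j M_{ij} v_j with v = (0, 3, 1, -16):
  c_1 = (1)·(0) + (-1)·(3) + (5)·(1) + (0)·(-16) = 2
  c_2 = (0)·(0) + (1)·(3) + (0)·(1) + (0)·(-16) = 3
  c_3 = (0)·(0) + (0)·(3) + (1)·(1) + (0)·(-16) = 1
  c_4 = (-3)·(0) + (6)·(3) + (1)·(1) + (1)·(-16) = 3
Expand coordinatewise in base 2:
  c_1 = 2 = 0·2^0 + 1·2^1
  c_2 = 3 = 1·2^0 + 1·2^1
  c_3 = 1 = 1·2^0
  c_4 = 3 = 1·2^0 + 1·2^1
λ_0 = (0, 1, 1, 1)
λ_1 = (1, 1, 0, 1)

((0, 1, 1, 1), (1, 1, 0, 1))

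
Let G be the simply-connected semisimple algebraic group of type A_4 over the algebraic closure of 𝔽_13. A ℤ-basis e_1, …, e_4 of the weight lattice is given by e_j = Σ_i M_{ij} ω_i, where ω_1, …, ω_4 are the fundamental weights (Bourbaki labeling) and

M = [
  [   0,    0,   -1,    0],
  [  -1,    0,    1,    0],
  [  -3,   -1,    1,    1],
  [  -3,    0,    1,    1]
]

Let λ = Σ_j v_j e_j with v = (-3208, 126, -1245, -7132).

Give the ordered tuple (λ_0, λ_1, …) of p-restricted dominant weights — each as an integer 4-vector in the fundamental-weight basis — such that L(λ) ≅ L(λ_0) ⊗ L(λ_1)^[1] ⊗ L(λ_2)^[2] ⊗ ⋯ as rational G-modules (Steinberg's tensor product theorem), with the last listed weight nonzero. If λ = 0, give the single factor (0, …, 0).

ω-coordinates c = M·v, v = (-3208, 126, -1245, -7132):
  c_1 = (0)·(-3208) + 0·126 + (-1)·(-1245) + (0)·(-7132) = 1245
  c_2 = (-1)·(-3208) + 0·126 + (1)·(-1245) + (0)·(-7132) = 1963
  c_3 = (-3)·(-3208) + (-1)·(126) + (1)·(-1245) + (1)·(-7132) = 1121
  c_4 = (-3)·(-3208) + 0·126 + (1)·(-1245) + (1)·(-7132) = 1247
Expand coordinatewise in base 13:
  c_1 = 1245 = 10·13^0 + 4·13^1 + 7·13^2
  c_2 = 1963 = 0·13^0 + 8·13^1 + 11·13^2
  c_3 = 1121 = 3·13^0 + 8·13^1 + 6·13^2
  c_4 = 1247 = 12·13^0 + 4·13^1 + 7·13^2
λ_0 = (10, 0, 3, 12)
λ_1 = (4, 8, 8, 4)
λ_2 = (7, 11, 6, 7)

((10, 0, 3, 12), (4, 8, 8, 4), (7, 11, 6, 7))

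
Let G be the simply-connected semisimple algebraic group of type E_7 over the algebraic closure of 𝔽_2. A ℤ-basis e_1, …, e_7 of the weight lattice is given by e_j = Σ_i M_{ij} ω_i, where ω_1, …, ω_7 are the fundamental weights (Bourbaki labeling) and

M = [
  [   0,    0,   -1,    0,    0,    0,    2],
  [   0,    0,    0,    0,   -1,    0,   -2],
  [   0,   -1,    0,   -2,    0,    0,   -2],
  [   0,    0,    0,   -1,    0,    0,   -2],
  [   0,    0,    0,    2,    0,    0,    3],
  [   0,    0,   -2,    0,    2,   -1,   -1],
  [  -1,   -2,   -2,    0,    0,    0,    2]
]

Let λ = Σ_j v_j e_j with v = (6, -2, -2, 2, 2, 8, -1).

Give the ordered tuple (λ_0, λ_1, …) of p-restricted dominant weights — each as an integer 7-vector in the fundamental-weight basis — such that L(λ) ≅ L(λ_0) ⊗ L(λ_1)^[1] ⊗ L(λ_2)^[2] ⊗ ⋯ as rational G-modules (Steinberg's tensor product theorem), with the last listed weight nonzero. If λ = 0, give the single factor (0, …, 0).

((0, 0, 0, 0, 1, 1, 0),)

In the fundamental-weight basis, λ has coordinates c = M·v (v = (6, -2, -2, 2, 2, 8, -1)):
  c_1 = (0)·(6) + (0)·(-2) + (-1)·(-2) + (0)·(2) + (0)·(2) + (0)·(8) + (2)·(-1) = 0
  c_2 = (0)·(6) + (0)·(-2) + (0)·(-2) + (0)·(2) + (-1)·(2) + (0)·(8) + (-2)·(-1) = 0
  c_3 = (0)·(6) + (-1)·(-2) + (0)·(-2) + (-2)·(2) + (0)·(2) + (0)·(8) + (-2)·(-1) = 0
  c_4 = (0)·(6) + (0)·(-2) + (0)·(-2) + (-1)·(2) + (0)·(2) + (0)·(8) + (-2)·(-1) = 0
  c_5 = (0)·(6) + (0)·(-2) + (0)·(-2) + (2)·(2) + (0)·(2) + (0)·(8) + (3)·(-1) = 1
  c_6 = (0)·(6) + (0)·(-2) + (-2)·(-2) + (0)·(2) + (2)·(2) + (-1)·(8) + (-1)·(-1) = 1
  c_7 = (-1)·(6) + (-2)·(-2) + (-2)·(-2) + (0)·(2) + (0)·(2) + (0)·(8) + (2)·(-1) = 0
Writing each c_i in base p = 2:
  c_1 = 0
  c_2 = 0
  c_3 = 0
  c_4 = 0
  c_5 = 1 = 1·2^0
  c_6 = 1 = 1·2^0
  c_7 = 0
Factor λ_0 = (0, 0, 0, 0, 1, 1, 0)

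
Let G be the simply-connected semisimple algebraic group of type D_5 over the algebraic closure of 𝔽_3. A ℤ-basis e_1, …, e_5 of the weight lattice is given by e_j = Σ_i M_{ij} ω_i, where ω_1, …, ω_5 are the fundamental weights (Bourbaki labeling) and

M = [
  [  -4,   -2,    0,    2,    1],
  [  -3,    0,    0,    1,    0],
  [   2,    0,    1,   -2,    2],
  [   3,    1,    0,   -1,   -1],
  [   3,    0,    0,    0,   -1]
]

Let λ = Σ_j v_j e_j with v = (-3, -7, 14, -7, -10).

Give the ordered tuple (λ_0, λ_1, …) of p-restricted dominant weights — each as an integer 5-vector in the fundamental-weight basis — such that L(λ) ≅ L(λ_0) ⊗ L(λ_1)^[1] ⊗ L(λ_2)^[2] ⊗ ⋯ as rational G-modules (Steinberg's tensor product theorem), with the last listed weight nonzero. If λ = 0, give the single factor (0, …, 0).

((2, 2, 2, 1, 1),)

In the fundamental-weight basis, λ has coordinates c = M·v (v = (-3, -7, 14, -7, -10)):
  c_1 = -4*-3 + -2*-7 + 0*14 + 2*-7 + 1*-10 = 2
  c_2 = -3*-3 + 0*-7 + 0*14 + 1*-7 + 0*-10 = 2
  c_3 = 2*-3 + 0*-7 + 1*14 + -2*-7 + 2*-10 = 2
  c_4 = 3*-3 + 1*-7 + 0*14 + -1*-7 + -1*-10 = 1
  c_5 = 3*-3 + 0*-7 + 0*14 + 0*-7 + -1*-10 = 1
Writing each c_i in base p = 3:
  c_1 = 2 = 2·3^0
  c_2 = 2 = 2·3^0
  c_3 = 2 = 2·3^0
  c_4 = 1 = 1·3^0
  c_5 = 1 = 1·3^0
Factor λ_0 = (2, 2, 2, 1, 1)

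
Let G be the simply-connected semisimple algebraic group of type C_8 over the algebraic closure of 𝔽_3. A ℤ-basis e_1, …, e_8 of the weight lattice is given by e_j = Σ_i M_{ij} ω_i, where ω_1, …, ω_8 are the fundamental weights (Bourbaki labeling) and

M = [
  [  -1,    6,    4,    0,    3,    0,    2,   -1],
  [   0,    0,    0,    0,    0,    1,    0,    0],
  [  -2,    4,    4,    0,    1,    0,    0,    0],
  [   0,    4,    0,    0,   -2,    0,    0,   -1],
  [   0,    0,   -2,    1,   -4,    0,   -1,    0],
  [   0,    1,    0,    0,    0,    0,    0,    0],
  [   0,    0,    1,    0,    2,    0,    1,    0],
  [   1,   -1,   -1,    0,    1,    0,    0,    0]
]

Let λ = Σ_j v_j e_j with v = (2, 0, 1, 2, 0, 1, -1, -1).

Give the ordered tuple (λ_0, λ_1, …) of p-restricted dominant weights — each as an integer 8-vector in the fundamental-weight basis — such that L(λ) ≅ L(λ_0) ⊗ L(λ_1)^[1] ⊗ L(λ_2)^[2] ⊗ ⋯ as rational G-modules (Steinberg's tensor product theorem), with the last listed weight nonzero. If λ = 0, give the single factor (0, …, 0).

((1, 1, 0, 1, 1, 0, 0, 1),)

Compute c_i = Σ_j M_{ij} v_j with v = (2, 0, 1, 2, 0, 1, -1, -1):
  c_1 = (-1)·(2) + 6·0 + 4·1 + 0·2 + 3·0 + 0·1 + (2)·(-1) + (-1)·(-1) = 1
  c_2 = 0·2 + 0·0 + 0·1 + 0·2 + 0·0 + 1·1 + (0)·(-1) + (0)·(-1) = 1
  c_3 = (-2)·(2) + 4·0 + 4·1 + 0·2 + 1·0 + 0·1 + (0)·(-1) + (0)·(-1) = 0
  c_4 = 0·2 + 4·0 + 0·1 + 0·2 + (-2)·(0) + 0·1 + (0)·(-1) + (-1)·(-1) = 1
  c_5 = 0·2 + 0·0 + (-2)·(1) + 1·2 + (-4)·(0) + 0·1 + (-1)·(-1) + (0)·(-1) = 1
  c_6 = 0·2 + 1·0 + 0·1 + 0·2 + 0·0 + 0·1 + (0)·(-1) + (0)·(-1) = 0
  c_7 = 0·2 + 0·0 + 1·1 + 0·2 + 2·0 + 0·1 + (1)·(-1) + (0)·(-1) = 0
  c_8 = 1·2 + (-1)·(0) + (-1)·(1) + 0·2 + 1·0 + 0·1 + (0)·(-1) + (0)·(-1) = 1
Base-3 expansion of each c_i:
  c_1 = 1 = 1·3^0
  c_2 = 1 = 1·3^0
  c_3 = 0
  c_4 = 1 = 1·3^0
  c_5 = 1 = 1·3^0
  c_6 = 0
  c_7 = 0
  c_8 = 1 = 1·3^0
Factor λ_0 = (1, 1, 0, 1, 1, 0, 0, 1)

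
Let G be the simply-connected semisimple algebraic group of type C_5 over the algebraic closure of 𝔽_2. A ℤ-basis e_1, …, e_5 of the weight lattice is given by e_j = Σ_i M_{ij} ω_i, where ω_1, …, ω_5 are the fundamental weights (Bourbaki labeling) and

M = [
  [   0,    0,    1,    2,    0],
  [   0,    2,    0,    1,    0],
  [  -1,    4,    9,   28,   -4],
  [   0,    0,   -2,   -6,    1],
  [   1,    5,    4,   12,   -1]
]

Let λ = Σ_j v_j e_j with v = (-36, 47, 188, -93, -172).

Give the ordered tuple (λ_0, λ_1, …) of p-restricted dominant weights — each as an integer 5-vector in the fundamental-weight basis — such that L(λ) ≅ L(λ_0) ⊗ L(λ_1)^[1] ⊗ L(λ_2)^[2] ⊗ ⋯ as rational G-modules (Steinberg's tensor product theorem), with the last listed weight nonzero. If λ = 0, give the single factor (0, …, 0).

((0, 1, 0, 0, 1), (1, 0, 0, 1, 1), (0, 0, 0, 0, 1), (0, 0, 0, 1, 0))

ω-coordinates c = M·v, v = (-36, 47, 188, -93, -172):
  c_1 = 0*-36 + 0*47 + 1*188 + 2*-93 + 0*-172 = 2
  c_2 = 0*-36 + 2*47 + 0*188 + 1*-93 + 0*-172 = 1
  c_3 = -1*-36 + 4*47 + 9*188 + 28*-93 + -4*-172 = 0
  c_4 = 0*-36 + 0*47 + -2*188 + -6*-93 + 1*-172 = 10
  c_5 = 1*-36 + 5*47 + 4*188 + 12*-93 + -1*-172 = 7
Expand coordinatewise in base 2:
  c_1 = 2 = 0·2^0 + 1·2^1
  c_2 = 1 = 1·2^0
  c_3 = 0
  c_4 = 10 = 0·2^0 + 1·2^1 + 0·2^2 + 1·2^3
  c_5 = 7 = 1·2^0 + 1·2^1 + 1·2^2
λ_0 = (0, 1, 0, 0, 1)
λ_1 = (1, 0, 0, 1, 1)
λ_2 = (0, 0, 0, 0, 1)
λ_3 = (0, 0, 0, 1, 0)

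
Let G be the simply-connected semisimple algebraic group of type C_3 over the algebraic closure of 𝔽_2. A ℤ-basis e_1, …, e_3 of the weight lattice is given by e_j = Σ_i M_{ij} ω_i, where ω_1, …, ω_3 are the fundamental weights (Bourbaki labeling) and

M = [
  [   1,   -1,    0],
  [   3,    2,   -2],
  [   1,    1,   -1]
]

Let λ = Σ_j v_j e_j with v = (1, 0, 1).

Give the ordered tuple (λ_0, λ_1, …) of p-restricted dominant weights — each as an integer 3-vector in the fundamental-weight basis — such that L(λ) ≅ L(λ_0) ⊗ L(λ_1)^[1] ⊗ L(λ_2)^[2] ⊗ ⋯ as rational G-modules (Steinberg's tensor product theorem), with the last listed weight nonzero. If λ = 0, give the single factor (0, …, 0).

((1, 1, 0),)

Converting to the ω-basis (c_i = row i of M dotted with v = (1, 0, 1)):
  c_1 = (1)·(1) + (-1)·(0) + (0)·(1) = 1
  c_2 = (3)·(1) + (2)·(0) + (-2)·(1) = 1
  c_3 = (1)·(1) + (1)·(0) + (-1)·(1) = 0
Writing each c_i in base p = 2:
  c_1 = 1 = 1·2^0
  c_2 = 1 = 1·2^0
  c_3 = 0
Factor λ_0 = (1, 1, 0)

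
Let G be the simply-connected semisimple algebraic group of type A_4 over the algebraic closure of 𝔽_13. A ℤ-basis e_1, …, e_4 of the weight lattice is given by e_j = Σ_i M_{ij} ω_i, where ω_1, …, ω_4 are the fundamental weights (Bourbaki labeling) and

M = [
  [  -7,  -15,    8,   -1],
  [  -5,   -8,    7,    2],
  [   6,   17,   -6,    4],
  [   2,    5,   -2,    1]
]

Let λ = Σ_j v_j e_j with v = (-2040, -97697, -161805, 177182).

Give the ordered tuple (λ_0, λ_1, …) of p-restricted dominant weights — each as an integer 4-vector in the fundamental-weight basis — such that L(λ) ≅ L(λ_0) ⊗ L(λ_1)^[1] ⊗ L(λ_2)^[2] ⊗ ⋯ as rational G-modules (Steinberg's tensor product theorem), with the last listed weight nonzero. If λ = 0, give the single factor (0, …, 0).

Compute c_i = Σ_j M_{ij} v_j with v = (-2040, -97697, -161805, 177182):
  c_1 = -7*-2040 + -15*-97697 + 8*-161805 + -1*177182 = 8113
  c_2 = -5*-2040 + -8*-97697 + 7*-161805 + 2*177182 = 13505
  c_3 = 6*-2040 + 17*-97697 + -6*-161805 + 4*177182 = 6469
  c_4 = 2*-2040 + 5*-97697 + -2*-161805 + 1*177182 = 8227
Writing each c_i in base p = 13:
  c_1 = 8113 = 1·13^0 + 0·13^1 + 9·13^2 + 3·13^3
  c_2 = 13505 = 11·13^0 + 11·13^1 + 1·13^2 + 6·13^3
  c_3 = 6469 = 8·13^0 + 3·13^1 + 12·13^2 + 2·13^3
  c_4 = 8227 = 11·13^0 + 8·13^1 + 9·13^2 + 3·13^3
Factor λ_0 = (1, 11, 8, 11)
Factor λ_1 = (0, 11, 3, 8)
Factor λ_2 = (9, 1, 12, 9)
Factor λ_3 = (3, 6, 2, 3)

((1, 11, 8, 11), (0, 11, 3, 8), (9, 1, 12, 9), (3, 6, 2, 3))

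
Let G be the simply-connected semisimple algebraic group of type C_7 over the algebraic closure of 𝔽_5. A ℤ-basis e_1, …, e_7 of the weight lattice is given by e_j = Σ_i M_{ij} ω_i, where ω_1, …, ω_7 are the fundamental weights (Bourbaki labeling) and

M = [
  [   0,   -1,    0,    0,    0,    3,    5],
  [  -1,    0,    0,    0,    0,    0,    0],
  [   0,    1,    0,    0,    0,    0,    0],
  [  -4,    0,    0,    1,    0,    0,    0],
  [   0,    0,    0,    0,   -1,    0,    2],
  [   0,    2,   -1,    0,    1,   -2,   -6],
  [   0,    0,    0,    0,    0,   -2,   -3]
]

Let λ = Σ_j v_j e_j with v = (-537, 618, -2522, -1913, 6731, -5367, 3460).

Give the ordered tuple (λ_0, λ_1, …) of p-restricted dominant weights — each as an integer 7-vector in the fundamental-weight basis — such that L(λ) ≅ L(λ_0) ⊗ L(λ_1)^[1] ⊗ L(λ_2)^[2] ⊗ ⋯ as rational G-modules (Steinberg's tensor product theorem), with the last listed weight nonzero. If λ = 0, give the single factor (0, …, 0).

((1, 2, 3, 0, 4, 3, 4), (1, 2, 3, 2, 2, 2, 0), (3, 1, 4, 4, 2, 3, 4), (4, 4, 4, 1, 1, 3, 2))

ω-coordinates c = M·v, v = (-537, 618, -2522, -1913, 6731, -5367, 3460):
  c_1 = (0)·(-537) + (-1)·(618) + (0)·(-2522) + (0)·(-1913) + (0)·(6731) + (3)·(-5367) + (5)·(3460) = 581
  c_2 = (-1)·(-537) + (0)·(618) + (0)·(-2522) + (0)·(-1913) + (0)·(6731) + (0)·(-5367) + (0)·(3460) = 537
  c_3 = (0)·(-537) + (1)·(618) + (0)·(-2522) + (0)·(-1913) + (0)·(6731) + (0)·(-5367) + (0)·(3460) = 618
  c_4 = (-4)·(-537) + (0)·(618) + (0)·(-2522) + (1)·(-1913) + (0)·(6731) + (0)·(-5367) + (0)·(3460) = 235
  c_5 = (0)·(-537) + (0)·(618) + (0)·(-2522) + (0)·(-1913) + (-1)·(6731) + (0)·(-5367) + (2)·(3460) = 189
  c_6 = (0)·(-537) + (2)·(618) + (-1)·(-2522) + (0)·(-1913) + (1)·(6731) + (-2)·(-5367) + (-6)·(3460) = 463
  c_7 = (0)·(-537) + (0)·(618) + (0)·(-2522) + (0)·(-1913) + (0)·(6731) + (-2)·(-5367) + (-3)·(3460) = 354
Base-5 expansion of each c_i:
  c_1 = 581 = 1·5^0 + 1·5^1 + 3·5^2 + 4·5^3
  c_2 = 537 = 2·5^0 + 2·5^1 + 1·5^2 + 4·5^3
  c_3 = 618 = 3·5^0 + 3·5^1 + 4·5^2 + 4·5^3
  c_4 = 235 = 0·5^0 + 2·5^1 + 4·5^2 + 1·5^3
  c_5 = 189 = 4·5^0 + 2·5^1 + 2·5^2 + 1·5^3
  c_6 = 463 = 3·5^0 + 2·5^1 + 3·5^2 + 3·5^3
  c_7 = 354 = 4·5^0 + 0·5^1 + 4·5^2 + 2·5^3
λ_0 = (1, 2, 3, 0, 4, 3, 4)
λ_1 = (1, 2, 3, 2, 2, 2, 0)
λ_2 = (3, 1, 4, 4, 2, 3, 4)
λ_3 = (4, 4, 4, 1, 1, 3, 2)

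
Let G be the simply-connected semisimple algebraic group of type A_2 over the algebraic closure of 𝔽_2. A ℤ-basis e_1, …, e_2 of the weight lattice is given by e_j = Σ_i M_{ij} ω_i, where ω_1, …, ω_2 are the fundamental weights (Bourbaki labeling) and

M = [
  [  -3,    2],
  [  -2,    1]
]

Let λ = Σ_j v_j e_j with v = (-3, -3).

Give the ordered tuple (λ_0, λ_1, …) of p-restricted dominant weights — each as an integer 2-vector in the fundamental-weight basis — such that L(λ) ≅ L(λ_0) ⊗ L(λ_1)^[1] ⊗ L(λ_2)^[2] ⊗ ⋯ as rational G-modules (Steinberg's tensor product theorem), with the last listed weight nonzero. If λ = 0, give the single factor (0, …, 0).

((1, 1), (1, 1))

Change of basis e → ω: c = M·v where v = (-3, -3):
  c_1 = (-3)·(-3) + (2)·(-3) = 3
  c_2 = (-2)·(-3) + (1)·(-3) = 3
Expand coordinatewise in base 2:
  c_1 = 3 = 1·2^0 + 1·2^1
  c_2 = 3 = 1·2^0 + 1·2^1
λ_0 = (1, 1)
λ_1 = (1, 1)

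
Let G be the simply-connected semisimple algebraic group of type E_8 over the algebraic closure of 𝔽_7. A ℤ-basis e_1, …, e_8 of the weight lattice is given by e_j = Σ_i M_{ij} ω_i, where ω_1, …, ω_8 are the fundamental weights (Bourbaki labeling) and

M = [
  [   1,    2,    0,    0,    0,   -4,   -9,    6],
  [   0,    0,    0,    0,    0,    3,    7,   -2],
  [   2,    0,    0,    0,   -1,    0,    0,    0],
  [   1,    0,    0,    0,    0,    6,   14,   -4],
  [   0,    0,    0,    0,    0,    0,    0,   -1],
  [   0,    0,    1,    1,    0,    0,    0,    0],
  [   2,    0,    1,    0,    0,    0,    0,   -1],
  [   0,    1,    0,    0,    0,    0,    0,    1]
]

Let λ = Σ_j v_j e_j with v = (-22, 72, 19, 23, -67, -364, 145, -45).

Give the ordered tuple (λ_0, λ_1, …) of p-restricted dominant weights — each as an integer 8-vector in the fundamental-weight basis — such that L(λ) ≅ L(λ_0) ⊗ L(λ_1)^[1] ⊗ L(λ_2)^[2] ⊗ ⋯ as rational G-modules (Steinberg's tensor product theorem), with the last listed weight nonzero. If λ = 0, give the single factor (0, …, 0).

((3, 6, 2, 4, 3, 0, 6, 6), (0, 1, 3, 0, 6, 6, 2, 3))

In the fundamental-weight basis, λ has coordinates c = M·v (v = (-22, 72, 19, 23, -67, -364, 145, -45)):
  c_1 = (1)·(-22) + (2)·(72) + (0)·(19) + (0)·(23) + (0)·(-67) + (-4)·(-364) + (-9)·(145) + (6)·(-45) = 3
  c_2 = (0)·(-22) + (0)·(72) + (0)·(19) + (0)·(23) + (0)·(-67) + (3)·(-364) + (7)·(145) + (-2)·(-45) = 13
  c_3 = (2)·(-22) + (0)·(72) + (0)·(19) + (0)·(23) + (-1)·(-67) + (0)·(-364) + (0)·(145) + (0)·(-45) = 23
  c_4 = (1)·(-22) + (0)·(72) + (0)·(19) + (0)·(23) + (0)·(-67) + (6)·(-364) + (14)·(145) + (-4)·(-45) = 4
  c_5 = (0)·(-22) + (0)·(72) + (0)·(19) + (0)·(23) + (0)·(-67) + (0)·(-364) + (0)·(145) + (-1)·(-45) = 45
  c_6 = (0)·(-22) + (0)·(72) + (1)·(19) + (1)·(23) + (0)·(-67) + (0)·(-364) + (0)·(145) + (0)·(-45) = 42
  c_7 = (2)·(-22) + (0)·(72) + (1)·(19) + (0)·(23) + (0)·(-67) + (0)·(-364) + (0)·(145) + (-1)·(-45) = 20
  c_8 = (0)·(-22) + (1)·(72) + (0)·(19) + (0)·(23) + (0)·(-67) + (0)·(-364) + (0)·(145) + (1)·(-45) = 27
Expand coordinatewise in base 7:
  c_1 = 3 = 3·7^0
  c_2 = 13 = 6·7^0 + 1·7^1
  c_3 = 23 = 2·7^0 + 3·7^1
  c_4 = 4 = 4·7^0
  c_5 = 45 = 3·7^0 + 6·7^1
  c_6 = 42 = 0·7^0 + 6·7^1
  c_7 = 20 = 6·7^0 + 2·7^1
  c_8 = 27 = 6·7^0 + 3·7^1
p-restricted factor λ_0 = (3, 6, 2, 4, 3, 0, 6, 6)
p-restricted factor λ_1 = (0, 1, 3, 0, 6, 6, 2, 3)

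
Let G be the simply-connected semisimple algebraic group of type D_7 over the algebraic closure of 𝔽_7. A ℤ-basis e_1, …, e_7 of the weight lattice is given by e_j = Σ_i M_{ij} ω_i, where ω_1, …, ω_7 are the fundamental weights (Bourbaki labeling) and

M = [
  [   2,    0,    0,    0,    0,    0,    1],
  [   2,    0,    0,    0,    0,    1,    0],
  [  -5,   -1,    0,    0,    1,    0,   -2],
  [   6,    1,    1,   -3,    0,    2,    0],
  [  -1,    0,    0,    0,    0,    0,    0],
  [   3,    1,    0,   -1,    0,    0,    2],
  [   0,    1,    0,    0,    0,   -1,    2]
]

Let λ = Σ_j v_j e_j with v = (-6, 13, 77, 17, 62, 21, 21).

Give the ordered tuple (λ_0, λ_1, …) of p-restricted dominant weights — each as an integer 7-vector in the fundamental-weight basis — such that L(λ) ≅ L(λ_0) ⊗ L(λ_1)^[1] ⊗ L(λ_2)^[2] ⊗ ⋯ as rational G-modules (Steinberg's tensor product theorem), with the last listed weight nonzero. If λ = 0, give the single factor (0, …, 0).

((2, 2, 2, 3, 6, 6, 6), (1, 1, 5, 6, 0, 2, 4))

In the fundamental-weight basis, λ has coordinates c = M·v (v = (-6, 13, 77, 17, 62, 21, 21)):
  c_1 = (2)·(-6) + 0·13 + 0·77 + 0·17 + 0·62 + 0·21 + 1·21 = 9
  c_2 = (2)·(-6) + 0·13 + 0·77 + 0·17 + 0·62 + 1·21 + 0·21 = 9
  c_3 = (-5)·(-6) + (-1)·(13) + 0·77 + 0·17 + 1·62 + 0·21 + (-2)·(21) = 37
  c_4 = (6)·(-6) + 1·13 + 1·77 + (-3)·(17) + 0·62 + 2·21 + 0·21 = 45
  c_5 = (-1)·(-6) + 0·13 + 0·77 + 0·17 + 0·62 + 0·21 + 0·21 = 6
  c_6 = (3)·(-6) + 1·13 + 0·77 + (-1)·(17) + 0·62 + 0·21 + 2·21 = 20
  c_7 = (0)·(-6) + 1·13 + 0·77 + 0·17 + 0·62 + (-1)·(21) + 2·21 = 34
Writing each c_i in base p = 7:
  c_1 = 9 = 2·7^0 + 1·7^1
  c_2 = 9 = 2·7^0 + 1·7^1
  c_3 = 37 = 2·7^0 + 5·7^1
  c_4 = 45 = 3·7^0 + 6·7^1
  c_5 = 6 = 6·7^0
  c_6 = 20 = 6·7^0 + 2·7^1
  c_7 = 34 = 6·7^0 + 4·7^1
Factor λ_0 = (2, 2, 2, 3, 6, 6, 6)
Factor λ_1 = (1, 1, 5, 6, 0, 2, 4)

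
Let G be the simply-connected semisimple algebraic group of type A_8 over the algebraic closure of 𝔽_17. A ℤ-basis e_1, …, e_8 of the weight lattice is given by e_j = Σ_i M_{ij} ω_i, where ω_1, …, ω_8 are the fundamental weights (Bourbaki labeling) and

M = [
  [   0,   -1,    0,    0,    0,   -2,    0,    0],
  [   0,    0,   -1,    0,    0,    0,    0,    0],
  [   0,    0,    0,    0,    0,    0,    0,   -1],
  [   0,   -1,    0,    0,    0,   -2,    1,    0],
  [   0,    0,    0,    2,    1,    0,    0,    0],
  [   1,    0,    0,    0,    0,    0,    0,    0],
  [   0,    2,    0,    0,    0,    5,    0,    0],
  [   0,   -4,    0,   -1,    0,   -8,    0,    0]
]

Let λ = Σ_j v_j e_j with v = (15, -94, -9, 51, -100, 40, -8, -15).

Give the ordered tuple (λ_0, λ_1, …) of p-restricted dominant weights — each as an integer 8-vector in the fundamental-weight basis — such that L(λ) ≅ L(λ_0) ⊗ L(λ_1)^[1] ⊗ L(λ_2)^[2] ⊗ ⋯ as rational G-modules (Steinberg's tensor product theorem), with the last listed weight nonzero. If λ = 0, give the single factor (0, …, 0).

ω-coordinates c = M·v, v = (15, -94, -9, 51, -100, 40, -8, -15):
  c_1 = 0*15 + -1*-94 + 0*-9 + 0*51 + 0*-100 + -2*40 + 0*-8 + 0*-15 = 14
  c_2 = 0*15 + 0*-94 + -1*-9 + 0*51 + 0*-100 + 0*40 + 0*-8 + 0*-15 = 9
  c_3 = 0*15 + 0*-94 + 0*-9 + 0*51 + 0*-100 + 0*40 + 0*-8 + -1*-15 = 15
  c_4 = 0*15 + -1*-94 + 0*-9 + 0*51 + 0*-100 + -2*40 + 1*-8 + 0*-15 = 6
  c_5 = 0*15 + 0*-94 + 0*-9 + 2*51 + 1*-100 + 0*40 + 0*-8 + 0*-15 = 2
  c_6 = 1*15 + 0*-94 + 0*-9 + 0*51 + 0*-100 + 0*40 + 0*-8 + 0*-15 = 15
  c_7 = 0*15 + 2*-94 + 0*-9 + 0*51 + 0*-100 + 5*40 + 0*-8 + 0*-15 = 12
  c_8 = 0*15 + -4*-94 + 0*-9 + -1*51 + 0*-100 + -8*40 + 0*-8 + 0*-15 = 5
Writing each c_i in base p = 17:
  c_1 = 14 = 14·17^0
  c_2 = 9 = 9·17^0
  c_3 = 15 = 15·17^0
  c_4 = 6 = 6·17^0
  c_5 = 2 = 2·17^0
  c_6 = 15 = 15·17^0
  c_7 = 12 = 12·17^0
  c_8 = 5 = 5·17^0
Factor λ_0 = (14, 9, 15, 6, 2, 15, 12, 5)

((14, 9, 15, 6, 2, 15, 12, 5),)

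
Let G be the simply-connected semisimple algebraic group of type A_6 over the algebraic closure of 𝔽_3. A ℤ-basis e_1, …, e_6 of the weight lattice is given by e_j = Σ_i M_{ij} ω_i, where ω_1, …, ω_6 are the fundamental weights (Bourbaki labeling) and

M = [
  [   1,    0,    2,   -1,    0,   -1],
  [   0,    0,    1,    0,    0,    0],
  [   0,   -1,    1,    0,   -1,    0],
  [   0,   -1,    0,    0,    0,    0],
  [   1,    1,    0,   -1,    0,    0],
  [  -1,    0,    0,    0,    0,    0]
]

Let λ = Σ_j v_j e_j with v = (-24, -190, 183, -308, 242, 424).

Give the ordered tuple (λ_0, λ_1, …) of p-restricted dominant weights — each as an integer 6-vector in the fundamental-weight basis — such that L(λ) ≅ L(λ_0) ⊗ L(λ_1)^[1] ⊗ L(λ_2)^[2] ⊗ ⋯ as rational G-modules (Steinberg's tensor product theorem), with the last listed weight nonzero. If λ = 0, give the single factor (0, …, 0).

Change of basis e → ω: c = M·v where v = (-24, -190, 183, -308, 242, 424):
  c_1 = 1*-24 + 0*-190 + 2*183 + -1*-308 + 0*242 + -1*424 = 226
  c_2 = 0*-24 + 0*-190 + 1*183 + 0*-308 + 0*242 + 0*424 = 183
  c_3 = 0*-24 + -1*-190 + 1*183 + 0*-308 + -1*242 + 0*424 = 131
  c_4 = 0*-24 + -1*-190 + 0*183 + 0*-308 + 0*242 + 0*424 = 190
  c_5 = 1*-24 + 1*-190 + 0*183 + -1*-308 + 0*242 + 0*424 = 94
  c_6 = -1*-24 + 0*-190 + 0*183 + 0*-308 + 0*242 + 0*424 = 24
Expand coordinatewise in base 3:
  c_1 = 226 = 1·3^0 + 0·3^1 + 1·3^2 + 2·3^3 + 2·3^4
  c_2 = 183 = 0·3^0 + 1·3^1 + 2·3^2 + 0·3^3 + 2·3^4
  c_3 = 131 = 2·3^0 + 1·3^1 + 2·3^2 + 1·3^3 + 1·3^4
  c_4 = 190 = 1·3^0 + 0·3^1 + 0·3^2 + 1·3^3 + 2·3^4
  c_5 = 94 = 1·3^0 + 1·3^1 + 1·3^2 + 0·3^3 + 1·3^4
  c_6 = 24 = 0·3^0 + 2·3^1 + 2·3^2
p-restricted factor λ_0 = (1, 0, 2, 1, 1, 0)
p-restricted factor λ_1 = (0, 1, 1, 0, 1, 2)
p-restricted factor λ_2 = (1, 2, 2, 0, 1, 2)
p-restricted factor λ_3 = (2, 0, 1, 1, 0, 0)
p-restricted factor λ_4 = (2, 2, 1, 2, 1, 0)

((1, 0, 2, 1, 1, 0), (0, 1, 1, 0, 1, 2), (1, 2, 2, 0, 1, 2), (2, 0, 1, 1, 0, 0), (2, 2, 1, 2, 1, 0))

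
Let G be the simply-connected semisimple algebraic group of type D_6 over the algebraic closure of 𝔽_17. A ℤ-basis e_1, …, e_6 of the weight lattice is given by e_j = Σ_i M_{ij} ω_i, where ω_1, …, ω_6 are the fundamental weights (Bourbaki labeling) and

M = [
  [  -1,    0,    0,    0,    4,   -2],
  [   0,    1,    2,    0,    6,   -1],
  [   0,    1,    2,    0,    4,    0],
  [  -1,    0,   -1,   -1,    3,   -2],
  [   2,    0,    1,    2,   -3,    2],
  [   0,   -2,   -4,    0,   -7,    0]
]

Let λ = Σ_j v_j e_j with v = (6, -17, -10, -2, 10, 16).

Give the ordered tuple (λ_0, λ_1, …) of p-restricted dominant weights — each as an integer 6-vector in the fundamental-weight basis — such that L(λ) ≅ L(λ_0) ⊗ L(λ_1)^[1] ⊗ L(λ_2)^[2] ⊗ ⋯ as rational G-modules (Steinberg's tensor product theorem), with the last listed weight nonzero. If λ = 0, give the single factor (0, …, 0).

((2, 7, 3, 4, 0, 4),)

ω-coordinates c = M·v, v = (6, -17, -10, -2, 10, 16):
  c_1 = -1*6 + 0*-17 + 0*-10 + 0*-2 + 4*10 + -2*16 = 2
  c_2 = 0*6 + 1*-17 + 2*-10 + 0*-2 + 6*10 + -1*16 = 7
  c_3 = 0*6 + 1*-17 + 2*-10 + 0*-2 + 4*10 + 0*16 = 3
  c_4 = -1*6 + 0*-17 + -1*-10 + -1*-2 + 3*10 + -2*16 = 4
  c_5 = 2*6 + 0*-17 + 1*-10 + 2*-2 + -3*10 + 2*16 = 0
  c_6 = 0*6 + -2*-17 + -4*-10 + 0*-2 + -7*10 + 0*16 = 4
Base-17 expansion of each c_i:
  c_1 = 2 = 2·17^0
  c_2 = 7 = 7·17^0
  c_3 = 3 = 3·17^0
  c_4 = 4 = 4·17^0
  c_5 = 0
  c_6 = 4 = 4·17^0
p-restricted factor λ_0 = (2, 7, 3, 4, 0, 4)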